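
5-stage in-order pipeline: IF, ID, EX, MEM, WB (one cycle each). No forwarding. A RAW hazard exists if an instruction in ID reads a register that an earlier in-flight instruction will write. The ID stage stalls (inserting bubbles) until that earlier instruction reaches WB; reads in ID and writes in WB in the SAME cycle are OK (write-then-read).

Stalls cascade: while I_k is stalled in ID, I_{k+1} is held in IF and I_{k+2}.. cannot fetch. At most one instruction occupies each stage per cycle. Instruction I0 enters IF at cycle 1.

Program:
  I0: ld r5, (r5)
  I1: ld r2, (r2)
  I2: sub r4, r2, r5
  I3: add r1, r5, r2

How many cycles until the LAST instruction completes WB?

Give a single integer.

Answer: 10

Derivation:
I0 ld r5 <- r5: IF@1 ID@2 stall=0 (-) EX@3 MEM@4 WB@5
I1 ld r2 <- r2: IF@2 ID@3 stall=0 (-) EX@4 MEM@5 WB@6
I2 sub r4 <- r2,r5: IF@3 ID@4 stall=2 (RAW on I1.r2 (WB@6)) EX@7 MEM@8 WB@9
I3 add r1 <- r5,r2: IF@4 ID@7 stall=0 (-) EX@8 MEM@9 WB@10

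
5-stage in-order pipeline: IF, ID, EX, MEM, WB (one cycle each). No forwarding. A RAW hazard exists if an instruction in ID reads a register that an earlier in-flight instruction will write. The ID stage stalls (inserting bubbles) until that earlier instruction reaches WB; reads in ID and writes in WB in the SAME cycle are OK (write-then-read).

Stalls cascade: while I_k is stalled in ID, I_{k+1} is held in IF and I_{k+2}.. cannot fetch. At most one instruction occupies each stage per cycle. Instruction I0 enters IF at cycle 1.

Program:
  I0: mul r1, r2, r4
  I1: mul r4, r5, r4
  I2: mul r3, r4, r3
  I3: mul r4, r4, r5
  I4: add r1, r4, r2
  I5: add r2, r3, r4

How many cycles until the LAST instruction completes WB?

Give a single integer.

Answer: 14

Derivation:
I0 mul r1 <- r2,r4: IF@1 ID@2 stall=0 (-) EX@3 MEM@4 WB@5
I1 mul r4 <- r5,r4: IF@2 ID@3 stall=0 (-) EX@4 MEM@5 WB@6
I2 mul r3 <- r4,r3: IF@3 ID@4 stall=2 (RAW on I1.r4 (WB@6)) EX@7 MEM@8 WB@9
I3 mul r4 <- r4,r5: IF@4 ID@7 stall=0 (-) EX@8 MEM@9 WB@10
I4 add r1 <- r4,r2: IF@7 ID@8 stall=2 (RAW on I3.r4 (WB@10)) EX@11 MEM@12 WB@13
I5 add r2 <- r3,r4: IF@8 ID@11 stall=0 (-) EX@12 MEM@13 WB@14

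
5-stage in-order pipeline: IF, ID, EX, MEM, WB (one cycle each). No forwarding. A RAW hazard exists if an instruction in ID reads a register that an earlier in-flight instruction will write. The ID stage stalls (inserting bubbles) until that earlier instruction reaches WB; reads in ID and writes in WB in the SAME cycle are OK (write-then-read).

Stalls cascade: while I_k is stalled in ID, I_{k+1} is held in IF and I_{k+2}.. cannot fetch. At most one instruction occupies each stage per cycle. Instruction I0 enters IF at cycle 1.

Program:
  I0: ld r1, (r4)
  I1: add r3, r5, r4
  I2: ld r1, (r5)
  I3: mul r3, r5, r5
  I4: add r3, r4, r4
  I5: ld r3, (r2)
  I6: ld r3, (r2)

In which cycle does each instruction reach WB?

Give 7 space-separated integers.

Answer: 5 6 7 8 9 10 11

Derivation:
I0 ld r1 <- r4: IF@1 ID@2 stall=0 (-) EX@3 MEM@4 WB@5
I1 add r3 <- r5,r4: IF@2 ID@3 stall=0 (-) EX@4 MEM@5 WB@6
I2 ld r1 <- r5: IF@3 ID@4 stall=0 (-) EX@5 MEM@6 WB@7
I3 mul r3 <- r5,r5: IF@4 ID@5 stall=0 (-) EX@6 MEM@7 WB@8
I4 add r3 <- r4,r4: IF@5 ID@6 stall=0 (-) EX@7 MEM@8 WB@9
I5 ld r3 <- r2: IF@6 ID@7 stall=0 (-) EX@8 MEM@9 WB@10
I6 ld r3 <- r2: IF@7 ID@8 stall=0 (-) EX@9 MEM@10 WB@11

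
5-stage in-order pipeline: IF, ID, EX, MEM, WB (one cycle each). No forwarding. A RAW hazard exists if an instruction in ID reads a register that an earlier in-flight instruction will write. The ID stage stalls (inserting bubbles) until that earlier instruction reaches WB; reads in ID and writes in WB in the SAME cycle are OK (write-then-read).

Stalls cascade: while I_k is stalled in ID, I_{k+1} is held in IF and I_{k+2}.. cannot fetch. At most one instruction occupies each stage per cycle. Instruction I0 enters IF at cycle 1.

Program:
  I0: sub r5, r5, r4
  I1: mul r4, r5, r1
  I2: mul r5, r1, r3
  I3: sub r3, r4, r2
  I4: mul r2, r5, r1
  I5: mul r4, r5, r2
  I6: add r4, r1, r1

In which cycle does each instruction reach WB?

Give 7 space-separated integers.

Answer: 5 8 9 11 12 15 16

Derivation:
I0 sub r5 <- r5,r4: IF@1 ID@2 stall=0 (-) EX@3 MEM@4 WB@5
I1 mul r4 <- r5,r1: IF@2 ID@3 stall=2 (RAW on I0.r5 (WB@5)) EX@6 MEM@7 WB@8
I2 mul r5 <- r1,r3: IF@3 ID@6 stall=0 (-) EX@7 MEM@8 WB@9
I3 sub r3 <- r4,r2: IF@6 ID@7 stall=1 (RAW on I1.r4 (WB@8)) EX@9 MEM@10 WB@11
I4 mul r2 <- r5,r1: IF@7 ID@9 stall=0 (-) EX@10 MEM@11 WB@12
I5 mul r4 <- r5,r2: IF@9 ID@10 stall=2 (RAW on I4.r2 (WB@12)) EX@13 MEM@14 WB@15
I6 add r4 <- r1,r1: IF@10 ID@13 stall=0 (-) EX@14 MEM@15 WB@16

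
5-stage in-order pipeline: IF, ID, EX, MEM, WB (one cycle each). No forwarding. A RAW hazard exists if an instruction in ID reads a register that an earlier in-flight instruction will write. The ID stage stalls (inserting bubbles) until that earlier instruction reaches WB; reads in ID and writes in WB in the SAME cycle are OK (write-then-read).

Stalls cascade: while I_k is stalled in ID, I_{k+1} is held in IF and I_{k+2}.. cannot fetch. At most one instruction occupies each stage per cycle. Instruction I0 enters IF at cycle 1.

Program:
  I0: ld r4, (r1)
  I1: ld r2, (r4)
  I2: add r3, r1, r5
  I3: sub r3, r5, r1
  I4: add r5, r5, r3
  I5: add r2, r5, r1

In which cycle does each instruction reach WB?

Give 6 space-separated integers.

I0 ld r4 <- r1: IF@1 ID@2 stall=0 (-) EX@3 MEM@4 WB@5
I1 ld r2 <- r4: IF@2 ID@3 stall=2 (RAW on I0.r4 (WB@5)) EX@6 MEM@7 WB@8
I2 add r3 <- r1,r5: IF@3 ID@6 stall=0 (-) EX@7 MEM@8 WB@9
I3 sub r3 <- r5,r1: IF@6 ID@7 stall=0 (-) EX@8 MEM@9 WB@10
I4 add r5 <- r5,r3: IF@7 ID@8 stall=2 (RAW on I3.r3 (WB@10)) EX@11 MEM@12 WB@13
I5 add r2 <- r5,r1: IF@8 ID@11 stall=2 (RAW on I4.r5 (WB@13)) EX@14 MEM@15 WB@16

Answer: 5 8 9 10 13 16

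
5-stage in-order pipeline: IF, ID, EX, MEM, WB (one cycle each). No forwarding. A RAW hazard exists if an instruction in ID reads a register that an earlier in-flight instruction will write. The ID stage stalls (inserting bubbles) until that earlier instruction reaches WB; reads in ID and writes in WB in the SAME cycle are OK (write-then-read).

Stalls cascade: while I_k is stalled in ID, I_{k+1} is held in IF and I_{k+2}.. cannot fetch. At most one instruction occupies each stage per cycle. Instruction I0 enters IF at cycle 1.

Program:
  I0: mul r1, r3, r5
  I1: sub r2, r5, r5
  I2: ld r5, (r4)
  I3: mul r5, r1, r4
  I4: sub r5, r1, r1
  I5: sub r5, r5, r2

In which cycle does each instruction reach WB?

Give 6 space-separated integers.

I0 mul r1 <- r3,r5: IF@1 ID@2 stall=0 (-) EX@3 MEM@4 WB@5
I1 sub r2 <- r5,r5: IF@2 ID@3 stall=0 (-) EX@4 MEM@5 WB@6
I2 ld r5 <- r4: IF@3 ID@4 stall=0 (-) EX@5 MEM@6 WB@7
I3 mul r5 <- r1,r4: IF@4 ID@5 stall=0 (-) EX@6 MEM@7 WB@8
I4 sub r5 <- r1,r1: IF@5 ID@6 stall=0 (-) EX@7 MEM@8 WB@9
I5 sub r5 <- r5,r2: IF@6 ID@7 stall=2 (RAW on I4.r5 (WB@9)) EX@10 MEM@11 WB@12

Answer: 5 6 7 8 9 12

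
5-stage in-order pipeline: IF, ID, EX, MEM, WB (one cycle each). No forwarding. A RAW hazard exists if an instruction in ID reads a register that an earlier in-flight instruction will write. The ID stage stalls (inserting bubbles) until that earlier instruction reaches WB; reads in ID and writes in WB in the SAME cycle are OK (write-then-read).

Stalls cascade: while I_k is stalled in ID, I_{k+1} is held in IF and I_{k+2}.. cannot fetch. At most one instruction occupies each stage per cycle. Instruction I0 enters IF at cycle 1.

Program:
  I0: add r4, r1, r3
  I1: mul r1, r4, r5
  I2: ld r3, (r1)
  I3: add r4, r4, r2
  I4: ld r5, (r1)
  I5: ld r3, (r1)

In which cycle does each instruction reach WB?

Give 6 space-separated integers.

Answer: 5 8 11 12 13 14

Derivation:
I0 add r4 <- r1,r3: IF@1 ID@2 stall=0 (-) EX@3 MEM@4 WB@5
I1 mul r1 <- r4,r5: IF@2 ID@3 stall=2 (RAW on I0.r4 (WB@5)) EX@6 MEM@7 WB@8
I2 ld r3 <- r1: IF@3 ID@6 stall=2 (RAW on I1.r1 (WB@8)) EX@9 MEM@10 WB@11
I3 add r4 <- r4,r2: IF@6 ID@9 stall=0 (-) EX@10 MEM@11 WB@12
I4 ld r5 <- r1: IF@9 ID@10 stall=0 (-) EX@11 MEM@12 WB@13
I5 ld r3 <- r1: IF@10 ID@11 stall=0 (-) EX@12 MEM@13 WB@14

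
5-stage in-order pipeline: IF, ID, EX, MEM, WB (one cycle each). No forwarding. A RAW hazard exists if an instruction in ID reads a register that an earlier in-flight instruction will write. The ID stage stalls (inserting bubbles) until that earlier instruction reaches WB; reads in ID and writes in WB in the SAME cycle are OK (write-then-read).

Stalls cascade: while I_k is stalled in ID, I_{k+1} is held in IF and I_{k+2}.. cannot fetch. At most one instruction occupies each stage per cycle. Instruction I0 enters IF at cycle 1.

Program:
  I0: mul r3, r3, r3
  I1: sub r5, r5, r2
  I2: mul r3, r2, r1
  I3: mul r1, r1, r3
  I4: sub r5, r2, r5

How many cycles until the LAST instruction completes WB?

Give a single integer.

Answer: 11

Derivation:
I0 mul r3 <- r3,r3: IF@1 ID@2 stall=0 (-) EX@3 MEM@4 WB@5
I1 sub r5 <- r5,r2: IF@2 ID@3 stall=0 (-) EX@4 MEM@5 WB@6
I2 mul r3 <- r2,r1: IF@3 ID@4 stall=0 (-) EX@5 MEM@6 WB@7
I3 mul r1 <- r1,r3: IF@4 ID@5 stall=2 (RAW on I2.r3 (WB@7)) EX@8 MEM@9 WB@10
I4 sub r5 <- r2,r5: IF@5 ID@8 stall=0 (-) EX@9 MEM@10 WB@11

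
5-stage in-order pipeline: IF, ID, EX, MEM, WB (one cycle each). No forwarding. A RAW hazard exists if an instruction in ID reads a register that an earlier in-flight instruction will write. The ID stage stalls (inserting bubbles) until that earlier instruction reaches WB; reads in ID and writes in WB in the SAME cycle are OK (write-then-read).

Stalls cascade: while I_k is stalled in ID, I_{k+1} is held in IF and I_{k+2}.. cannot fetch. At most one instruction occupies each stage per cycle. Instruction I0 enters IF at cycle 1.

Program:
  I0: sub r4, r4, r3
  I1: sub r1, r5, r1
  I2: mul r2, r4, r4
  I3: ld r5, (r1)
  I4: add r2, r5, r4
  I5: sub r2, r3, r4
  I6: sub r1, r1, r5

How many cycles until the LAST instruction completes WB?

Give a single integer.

I0 sub r4 <- r4,r3: IF@1 ID@2 stall=0 (-) EX@3 MEM@4 WB@5
I1 sub r1 <- r5,r1: IF@2 ID@3 stall=0 (-) EX@4 MEM@5 WB@6
I2 mul r2 <- r4,r4: IF@3 ID@4 stall=1 (RAW on I0.r4 (WB@5)) EX@6 MEM@7 WB@8
I3 ld r5 <- r1: IF@4 ID@6 stall=0 (-) EX@7 MEM@8 WB@9
I4 add r2 <- r5,r4: IF@6 ID@7 stall=2 (RAW on I3.r5 (WB@9)) EX@10 MEM@11 WB@12
I5 sub r2 <- r3,r4: IF@7 ID@10 stall=0 (-) EX@11 MEM@12 WB@13
I6 sub r1 <- r1,r5: IF@10 ID@11 stall=0 (-) EX@12 MEM@13 WB@14

Answer: 14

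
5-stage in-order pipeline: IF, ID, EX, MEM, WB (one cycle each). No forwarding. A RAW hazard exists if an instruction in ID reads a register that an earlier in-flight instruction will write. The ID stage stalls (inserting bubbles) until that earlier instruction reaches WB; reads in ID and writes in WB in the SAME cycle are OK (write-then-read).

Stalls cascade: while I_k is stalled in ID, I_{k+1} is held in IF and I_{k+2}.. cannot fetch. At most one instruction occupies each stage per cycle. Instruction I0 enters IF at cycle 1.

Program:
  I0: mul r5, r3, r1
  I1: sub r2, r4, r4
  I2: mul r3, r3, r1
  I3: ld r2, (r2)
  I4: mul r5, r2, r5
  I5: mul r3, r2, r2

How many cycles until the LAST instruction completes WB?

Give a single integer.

Answer: 13

Derivation:
I0 mul r5 <- r3,r1: IF@1 ID@2 stall=0 (-) EX@3 MEM@4 WB@5
I1 sub r2 <- r4,r4: IF@2 ID@3 stall=0 (-) EX@4 MEM@5 WB@6
I2 mul r3 <- r3,r1: IF@3 ID@4 stall=0 (-) EX@5 MEM@6 WB@7
I3 ld r2 <- r2: IF@4 ID@5 stall=1 (RAW on I1.r2 (WB@6)) EX@7 MEM@8 WB@9
I4 mul r5 <- r2,r5: IF@5 ID@7 stall=2 (RAW on I3.r2 (WB@9)) EX@10 MEM@11 WB@12
I5 mul r3 <- r2,r2: IF@7 ID@10 stall=0 (-) EX@11 MEM@12 WB@13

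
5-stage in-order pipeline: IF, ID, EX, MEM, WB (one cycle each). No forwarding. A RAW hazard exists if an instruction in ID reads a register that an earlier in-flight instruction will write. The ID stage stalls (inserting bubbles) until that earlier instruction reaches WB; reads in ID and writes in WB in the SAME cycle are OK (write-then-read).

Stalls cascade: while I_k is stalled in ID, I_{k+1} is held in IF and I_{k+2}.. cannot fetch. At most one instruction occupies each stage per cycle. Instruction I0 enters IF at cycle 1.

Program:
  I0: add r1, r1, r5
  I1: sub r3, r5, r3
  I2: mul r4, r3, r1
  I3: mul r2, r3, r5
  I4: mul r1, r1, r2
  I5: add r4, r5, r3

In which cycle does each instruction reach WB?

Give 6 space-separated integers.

I0 add r1 <- r1,r5: IF@1 ID@2 stall=0 (-) EX@3 MEM@4 WB@5
I1 sub r3 <- r5,r3: IF@2 ID@3 stall=0 (-) EX@4 MEM@5 WB@6
I2 mul r4 <- r3,r1: IF@3 ID@4 stall=2 (RAW on I1.r3 (WB@6)) EX@7 MEM@8 WB@9
I3 mul r2 <- r3,r5: IF@4 ID@7 stall=0 (-) EX@8 MEM@9 WB@10
I4 mul r1 <- r1,r2: IF@7 ID@8 stall=2 (RAW on I3.r2 (WB@10)) EX@11 MEM@12 WB@13
I5 add r4 <- r5,r3: IF@8 ID@11 stall=0 (-) EX@12 MEM@13 WB@14

Answer: 5 6 9 10 13 14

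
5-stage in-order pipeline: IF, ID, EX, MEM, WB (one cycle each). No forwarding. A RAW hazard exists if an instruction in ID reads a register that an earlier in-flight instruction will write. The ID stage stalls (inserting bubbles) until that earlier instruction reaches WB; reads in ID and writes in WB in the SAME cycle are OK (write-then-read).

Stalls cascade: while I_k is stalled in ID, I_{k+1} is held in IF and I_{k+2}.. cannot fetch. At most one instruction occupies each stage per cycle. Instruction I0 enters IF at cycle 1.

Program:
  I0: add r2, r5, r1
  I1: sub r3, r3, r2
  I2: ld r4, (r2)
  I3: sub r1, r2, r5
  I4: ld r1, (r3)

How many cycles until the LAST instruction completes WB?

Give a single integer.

I0 add r2 <- r5,r1: IF@1 ID@2 stall=0 (-) EX@3 MEM@4 WB@5
I1 sub r3 <- r3,r2: IF@2 ID@3 stall=2 (RAW on I0.r2 (WB@5)) EX@6 MEM@7 WB@8
I2 ld r4 <- r2: IF@3 ID@6 stall=0 (-) EX@7 MEM@8 WB@9
I3 sub r1 <- r2,r5: IF@6 ID@7 stall=0 (-) EX@8 MEM@9 WB@10
I4 ld r1 <- r3: IF@7 ID@8 stall=0 (-) EX@9 MEM@10 WB@11

Answer: 11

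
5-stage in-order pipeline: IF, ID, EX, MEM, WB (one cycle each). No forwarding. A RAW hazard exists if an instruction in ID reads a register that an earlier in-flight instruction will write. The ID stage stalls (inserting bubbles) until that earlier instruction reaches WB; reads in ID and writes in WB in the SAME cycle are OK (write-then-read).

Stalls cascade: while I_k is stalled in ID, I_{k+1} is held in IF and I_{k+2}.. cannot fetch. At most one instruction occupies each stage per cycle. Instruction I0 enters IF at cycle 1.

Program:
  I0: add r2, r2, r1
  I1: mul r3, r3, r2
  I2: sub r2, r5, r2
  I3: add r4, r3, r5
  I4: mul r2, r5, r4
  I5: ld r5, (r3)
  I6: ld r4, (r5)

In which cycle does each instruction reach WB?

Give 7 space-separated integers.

Answer: 5 8 9 11 14 15 18

Derivation:
I0 add r2 <- r2,r1: IF@1 ID@2 stall=0 (-) EX@3 MEM@4 WB@5
I1 mul r3 <- r3,r2: IF@2 ID@3 stall=2 (RAW on I0.r2 (WB@5)) EX@6 MEM@7 WB@8
I2 sub r2 <- r5,r2: IF@3 ID@6 stall=0 (-) EX@7 MEM@8 WB@9
I3 add r4 <- r3,r5: IF@6 ID@7 stall=1 (RAW on I1.r3 (WB@8)) EX@9 MEM@10 WB@11
I4 mul r2 <- r5,r4: IF@7 ID@9 stall=2 (RAW on I3.r4 (WB@11)) EX@12 MEM@13 WB@14
I5 ld r5 <- r3: IF@9 ID@12 stall=0 (-) EX@13 MEM@14 WB@15
I6 ld r4 <- r5: IF@12 ID@13 stall=2 (RAW on I5.r5 (WB@15)) EX@16 MEM@17 WB@18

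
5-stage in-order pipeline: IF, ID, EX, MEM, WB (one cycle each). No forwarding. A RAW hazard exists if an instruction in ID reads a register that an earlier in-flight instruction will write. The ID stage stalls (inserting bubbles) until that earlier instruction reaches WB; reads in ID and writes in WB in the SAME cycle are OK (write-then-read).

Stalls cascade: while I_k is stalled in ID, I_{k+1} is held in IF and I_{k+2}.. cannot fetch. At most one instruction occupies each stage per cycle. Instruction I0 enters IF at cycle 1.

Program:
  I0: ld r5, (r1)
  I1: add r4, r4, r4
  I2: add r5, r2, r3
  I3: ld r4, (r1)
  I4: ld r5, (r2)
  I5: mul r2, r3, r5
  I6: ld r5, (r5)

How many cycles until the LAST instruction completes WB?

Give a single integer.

I0 ld r5 <- r1: IF@1 ID@2 stall=0 (-) EX@3 MEM@4 WB@5
I1 add r4 <- r4,r4: IF@2 ID@3 stall=0 (-) EX@4 MEM@5 WB@6
I2 add r5 <- r2,r3: IF@3 ID@4 stall=0 (-) EX@5 MEM@6 WB@7
I3 ld r4 <- r1: IF@4 ID@5 stall=0 (-) EX@6 MEM@7 WB@8
I4 ld r5 <- r2: IF@5 ID@6 stall=0 (-) EX@7 MEM@8 WB@9
I5 mul r2 <- r3,r5: IF@6 ID@7 stall=2 (RAW on I4.r5 (WB@9)) EX@10 MEM@11 WB@12
I6 ld r5 <- r5: IF@7 ID@10 stall=0 (-) EX@11 MEM@12 WB@13

Answer: 13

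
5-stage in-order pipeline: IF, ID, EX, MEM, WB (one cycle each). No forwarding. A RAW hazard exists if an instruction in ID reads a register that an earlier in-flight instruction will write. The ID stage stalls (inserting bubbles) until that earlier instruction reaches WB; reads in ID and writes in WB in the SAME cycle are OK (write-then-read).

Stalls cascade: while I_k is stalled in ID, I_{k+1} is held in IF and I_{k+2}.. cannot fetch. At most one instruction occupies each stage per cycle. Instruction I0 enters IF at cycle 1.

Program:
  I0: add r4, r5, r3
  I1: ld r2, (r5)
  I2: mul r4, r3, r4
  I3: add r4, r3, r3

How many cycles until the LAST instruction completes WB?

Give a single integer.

I0 add r4 <- r5,r3: IF@1 ID@2 stall=0 (-) EX@3 MEM@4 WB@5
I1 ld r2 <- r5: IF@2 ID@3 stall=0 (-) EX@4 MEM@5 WB@6
I2 mul r4 <- r3,r4: IF@3 ID@4 stall=1 (RAW on I0.r4 (WB@5)) EX@6 MEM@7 WB@8
I3 add r4 <- r3,r3: IF@4 ID@6 stall=0 (-) EX@7 MEM@8 WB@9

Answer: 9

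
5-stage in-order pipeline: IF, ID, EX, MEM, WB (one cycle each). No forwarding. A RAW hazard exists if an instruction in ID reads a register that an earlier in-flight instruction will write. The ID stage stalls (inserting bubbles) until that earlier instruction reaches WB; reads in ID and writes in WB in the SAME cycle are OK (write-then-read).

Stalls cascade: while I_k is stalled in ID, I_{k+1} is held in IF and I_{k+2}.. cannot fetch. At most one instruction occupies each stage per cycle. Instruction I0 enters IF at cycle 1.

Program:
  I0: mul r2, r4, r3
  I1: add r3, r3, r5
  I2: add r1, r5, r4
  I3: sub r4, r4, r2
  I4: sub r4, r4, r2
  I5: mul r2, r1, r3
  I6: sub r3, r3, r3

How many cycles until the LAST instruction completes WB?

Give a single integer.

Answer: 13

Derivation:
I0 mul r2 <- r4,r3: IF@1 ID@2 stall=0 (-) EX@3 MEM@4 WB@5
I1 add r3 <- r3,r5: IF@2 ID@3 stall=0 (-) EX@4 MEM@5 WB@6
I2 add r1 <- r5,r4: IF@3 ID@4 stall=0 (-) EX@5 MEM@6 WB@7
I3 sub r4 <- r4,r2: IF@4 ID@5 stall=0 (-) EX@6 MEM@7 WB@8
I4 sub r4 <- r4,r2: IF@5 ID@6 stall=2 (RAW on I3.r4 (WB@8)) EX@9 MEM@10 WB@11
I5 mul r2 <- r1,r3: IF@6 ID@9 stall=0 (-) EX@10 MEM@11 WB@12
I6 sub r3 <- r3,r3: IF@9 ID@10 stall=0 (-) EX@11 MEM@12 WB@13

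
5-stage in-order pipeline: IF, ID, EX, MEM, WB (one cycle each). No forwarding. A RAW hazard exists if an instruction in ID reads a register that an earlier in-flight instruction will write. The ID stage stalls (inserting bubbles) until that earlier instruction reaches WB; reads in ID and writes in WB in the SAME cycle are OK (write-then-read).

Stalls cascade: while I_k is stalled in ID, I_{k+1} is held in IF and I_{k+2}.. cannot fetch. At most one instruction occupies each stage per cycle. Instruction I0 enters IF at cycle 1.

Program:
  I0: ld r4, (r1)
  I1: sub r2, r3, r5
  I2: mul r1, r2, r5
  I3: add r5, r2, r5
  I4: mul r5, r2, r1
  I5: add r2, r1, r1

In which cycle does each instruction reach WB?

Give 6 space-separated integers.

I0 ld r4 <- r1: IF@1 ID@2 stall=0 (-) EX@3 MEM@4 WB@5
I1 sub r2 <- r3,r5: IF@2 ID@3 stall=0 (-) EX@4 MEM@5 WB@6
I2 mul r1 <- r2,r5: IF@3 ID@4 stall=2 (RAW on I1.r2 (WB@6)) EX@7 MEM@8 WB@9
I3 add r5 <- r2,r5: IF@4 ID@7 stall=0 (-) EX@8 MEM@9 WB@10
I4 mul r5 <- r2,r1: IF@7 ID@8 stall=1 (RAW on I2.r1 (WB@9)) EX@10 MEM@11 WB@12
I5 add r2 <- r1,r1: IF@8 ID@10 stall=0 (-) EX@11 MEM@12 WB@13

Answer: 5 6 9 10 12 13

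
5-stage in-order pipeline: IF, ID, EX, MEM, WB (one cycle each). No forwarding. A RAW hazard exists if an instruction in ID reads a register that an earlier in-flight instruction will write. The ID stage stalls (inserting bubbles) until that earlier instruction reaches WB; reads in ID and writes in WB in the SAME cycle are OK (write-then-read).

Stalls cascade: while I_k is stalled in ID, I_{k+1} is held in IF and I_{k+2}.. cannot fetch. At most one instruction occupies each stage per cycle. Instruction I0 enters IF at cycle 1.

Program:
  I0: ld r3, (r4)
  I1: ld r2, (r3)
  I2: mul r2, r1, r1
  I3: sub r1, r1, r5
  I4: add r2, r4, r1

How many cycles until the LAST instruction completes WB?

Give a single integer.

Answer: 13

Derivation:
I0 ld r3 <- r4: IF@1 ID@2 stall=0 (-) EX@3 MEM@4 WB@5
I1 ld r2 <- r3: IF@2 ID@3 stall=2 (RAW on I0.r3 (WB@5)) EX@6 MEM@7 WB@8
I2 mul r2 <- r1,r1: IF@3 ID@6 stall=0 (-) EX@7 MEM@8 WB@9
I3 sub r1 <- r1,r5: IF@6 ID@7 stall=0 (-) EX@8 MEM@9 WB@10
I4 add r2 <- r4,r1: IF@7 ID@8 stall=2 (RAW on I3.r1 (WB@10)) EX@11 MEM@12 WB@13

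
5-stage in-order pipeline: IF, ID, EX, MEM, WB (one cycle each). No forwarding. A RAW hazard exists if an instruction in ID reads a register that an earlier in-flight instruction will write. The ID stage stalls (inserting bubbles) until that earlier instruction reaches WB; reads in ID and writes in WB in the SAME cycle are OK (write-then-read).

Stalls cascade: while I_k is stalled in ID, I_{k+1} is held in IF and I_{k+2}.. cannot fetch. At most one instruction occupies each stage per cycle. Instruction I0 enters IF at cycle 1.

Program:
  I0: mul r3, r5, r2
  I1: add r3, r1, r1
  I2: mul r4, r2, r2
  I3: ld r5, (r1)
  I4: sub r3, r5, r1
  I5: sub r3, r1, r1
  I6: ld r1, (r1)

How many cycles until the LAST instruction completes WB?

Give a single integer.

Answer: 13

Derivation:
I0 mul r3 <- r5,r2: IF@1 ID@2 stall=0 (-) EX@3 MEM@4 WB@5
I1 add r3 <- r1,r1: IF@2 ID@3 stall=0 (-) EX@4 MEM@5 WB@6
I2 mul r4 <- r2,r2: IF@3 ID@4 stall=0 (-) EX@5 MEM@6 WB@7
I3 ld r5 <- r1: IF@4 ID@5 stall=0 (-) EX@6 MEM@7 WB@8
I4 sub r3 <- r5,r1: IF@5 ID@6 stall=2 (RAW on I3.r5 (WB@8)) EX@9 MEM@10 WB@11
I5 sub r3 <- r1,r1: IF@6 ID@9 stall=0 (-) EX@10 MEM@11 WB@12
I6 ld r1 <- r1: IF@9 ID@10 stall=0 (-) EX@11 MEM@12 WB@13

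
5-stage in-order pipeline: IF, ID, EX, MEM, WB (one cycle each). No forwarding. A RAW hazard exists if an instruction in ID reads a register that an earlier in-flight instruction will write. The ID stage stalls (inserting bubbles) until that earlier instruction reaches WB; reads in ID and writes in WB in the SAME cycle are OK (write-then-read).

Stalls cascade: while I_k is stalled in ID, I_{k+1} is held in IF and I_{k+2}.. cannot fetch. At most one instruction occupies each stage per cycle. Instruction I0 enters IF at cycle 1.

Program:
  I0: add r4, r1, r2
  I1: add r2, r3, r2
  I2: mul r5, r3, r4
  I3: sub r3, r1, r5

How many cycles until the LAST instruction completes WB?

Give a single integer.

Answer: 11

Derivation:
I0 add r4 <- r1,r2: IF@1 ID@2 stall=0 (-) EX@3 MEM@4 WB@5
I1 add r2 <- r3,r2: IF@2 ID@3 stall=0 (-) EX@4 MEM@5 WB@6
I2 mul r5 <- r3,r4: IF@3 ID@4 stall=1 (RAW on I0.r4 (WB@5)) EX@6 MEM@7 WB@8
I3 sub r3 <- r1,r5: IF@4 ID@6 stall=2 (RAW on I2.r5 (WB@8)) EX@9 MEM@10 WB@11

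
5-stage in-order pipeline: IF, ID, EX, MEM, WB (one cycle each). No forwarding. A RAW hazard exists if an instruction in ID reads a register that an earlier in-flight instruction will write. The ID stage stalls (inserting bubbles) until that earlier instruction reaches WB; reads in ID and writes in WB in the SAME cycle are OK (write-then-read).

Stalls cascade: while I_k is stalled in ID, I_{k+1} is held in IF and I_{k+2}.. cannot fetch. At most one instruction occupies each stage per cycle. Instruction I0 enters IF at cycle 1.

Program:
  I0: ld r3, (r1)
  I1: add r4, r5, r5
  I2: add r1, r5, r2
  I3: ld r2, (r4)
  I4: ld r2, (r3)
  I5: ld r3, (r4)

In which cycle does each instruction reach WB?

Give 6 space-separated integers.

I0 ld r3 <- r1: IF@1 ID@2 stall=0 (-) EX@3 MEM@4 WB@5
I1 add r4 <- r5,r5: IF@2 ID@3 stall=0 (-) EX@4 MEM@5 WB@6
I2 add r1 <- r5,r2: IF@3 ID@4 stall=0 (-) EX@5 MEM@6 WB@7
I3 ld r2 <- r4: IF@4 ID@5 stall=1 (RAW on I1.r4 (WB@6)) EX@7 MEM@8 WB@9
I4 ld r2 <- r3: IF@5 ID@7 stall=0 (-) EX@8 MEM@9 WB@10
I5 ld r3 <- r4: IF@7 ID@8 stall=0 (-) EX@9 MEM@10 WB@11

Answer: 5 6 7 9 10 11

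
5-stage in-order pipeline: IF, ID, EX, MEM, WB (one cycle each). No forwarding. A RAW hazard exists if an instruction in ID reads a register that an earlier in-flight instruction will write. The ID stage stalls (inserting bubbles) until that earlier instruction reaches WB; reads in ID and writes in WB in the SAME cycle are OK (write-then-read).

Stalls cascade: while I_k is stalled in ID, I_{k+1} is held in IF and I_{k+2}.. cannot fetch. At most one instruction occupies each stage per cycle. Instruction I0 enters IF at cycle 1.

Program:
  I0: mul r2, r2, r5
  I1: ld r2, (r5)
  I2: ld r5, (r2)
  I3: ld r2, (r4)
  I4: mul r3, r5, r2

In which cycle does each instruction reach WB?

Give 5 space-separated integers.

I0 mul r2 <- r2,r5: IF@1 ID@2 stall=0 (-) EX@3 MEM@4 WB@5
I1 ld r2 <- r5: IF@2 ID@3 stall=0 (-) EX@4 MEM@5 WB@6
I2 ld r5 <- r2: IF@3 ID@4 stall=2 (RAW on I1.r2 (WB@6)) EX@7 MEM@8 WB@9
I3 ld r2 <- r4: IF@4 ID@7 stall=0 (-) EX@8 MEM@9 WB@10
I4 mul r3 <- r5,r2: IF@7 ID@8 stall=2 (RAW on I3.r2 (WB@10)) EX@11 MEM@12 WB@13

Answer: 5 6 9 10 13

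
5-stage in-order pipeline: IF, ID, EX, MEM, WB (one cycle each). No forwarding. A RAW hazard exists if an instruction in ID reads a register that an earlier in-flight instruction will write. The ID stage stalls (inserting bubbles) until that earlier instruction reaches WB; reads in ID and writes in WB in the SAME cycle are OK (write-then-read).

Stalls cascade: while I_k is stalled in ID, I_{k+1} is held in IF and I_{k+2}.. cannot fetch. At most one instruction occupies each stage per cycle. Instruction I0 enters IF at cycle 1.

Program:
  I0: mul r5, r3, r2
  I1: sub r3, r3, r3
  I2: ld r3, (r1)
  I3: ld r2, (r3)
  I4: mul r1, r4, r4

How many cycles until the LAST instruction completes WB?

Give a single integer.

Answer: 11

Derivation:
I0 mul r5 <- r3,r2: IF@1 ID@2 stall=0 (-) EX@3 MEM@4 WB@5
I1 sub r3 <- r3,r3: IF@2 ID@3 stall=0 (-) EX@4 MEM@5 WB@6
I2 ld r3 <- r1: IF@3 ID@4 stall=0 (-) EX@5 MEM@6 WB@7
I3 ld r2 <- r3: IF@4 ID@5 stall=2 (RAW on I2.r3 (WB@7)) EX@8 MEM@9 WB@10
I4 mul r1 <- r4,r4: IF@5 ID@8 stall=0 (-) EX@9 MEM@10 WB@11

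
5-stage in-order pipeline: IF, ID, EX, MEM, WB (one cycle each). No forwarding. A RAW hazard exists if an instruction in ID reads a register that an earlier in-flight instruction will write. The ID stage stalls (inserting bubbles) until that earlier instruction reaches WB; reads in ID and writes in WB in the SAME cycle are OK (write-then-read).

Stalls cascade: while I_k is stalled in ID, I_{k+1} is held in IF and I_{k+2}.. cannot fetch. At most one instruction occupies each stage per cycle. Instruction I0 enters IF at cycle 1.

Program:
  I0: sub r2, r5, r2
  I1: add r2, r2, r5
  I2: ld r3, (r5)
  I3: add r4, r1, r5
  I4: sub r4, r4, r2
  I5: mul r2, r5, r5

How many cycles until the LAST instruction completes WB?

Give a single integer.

I0 sub r2 <- r5,r2: IF@1 ID@2 stall=0 (-) EX@3 MEM@4 WB@5
I1 add r2 <- r2,r5: IF@2 ID@3 stall=2 (RAW on I0.r2 (WB@5)) EX@6 MEM@7 WB@8
I2 ld r3 <- r5: IF@3 ID@6 stall=0 (-) EX@7 MEM@8 WB@9
I3 add r4 <- r1,r5: IF@6 ID@7 stall=0 (-) EX@8 MEM@9 WB@10
I4 sub r4 <- r4,r2: IF@7 ID@8 stall=2 (RAW on I3.r4 (WB@10)) EX@11 MEM@12 WB@13
I5 mul r2 <- r5,r5: IF@8 ID@11 stall=0 (-) EX@12 MEM@13 WB@14

Answer: 14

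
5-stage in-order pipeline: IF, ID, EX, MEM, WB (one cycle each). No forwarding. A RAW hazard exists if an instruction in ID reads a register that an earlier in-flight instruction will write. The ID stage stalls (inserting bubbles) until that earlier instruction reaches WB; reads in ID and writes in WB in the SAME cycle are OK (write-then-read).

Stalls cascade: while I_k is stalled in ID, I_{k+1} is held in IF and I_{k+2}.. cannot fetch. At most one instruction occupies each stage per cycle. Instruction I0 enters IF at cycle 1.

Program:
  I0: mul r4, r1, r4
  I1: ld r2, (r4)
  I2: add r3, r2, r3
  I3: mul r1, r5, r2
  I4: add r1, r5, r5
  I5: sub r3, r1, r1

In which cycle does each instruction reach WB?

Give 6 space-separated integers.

Answer: 5 8 11 12 13 16

Derivation:
I0 mul r4 <- r1,r4: IF@1 ID@2 stall=0 (-) EX@3 MEM@4 WB@5
I1 ld r2 <- r4: IF@2 ID@3 stall=2 (RAW on I0.r4 (WB@5)) EX@6 MEM@7 WB@8
I2 add r3 <- r2,r3: IF@3 ID@6 stall=2 (RAW on I1.r2 (WB@8)) EX@9 MEM@10 WB@11
I3 mul r1 <- r5,r2: IF@6 ID@9 stall=0 (-) EX@10 MEM@11 WB@12
I4 add r1 <- r5,r5: IF@9 ID@10 stall=0 (-) EX@11 MEM@12 WB@13
I5 sub r3 <- r1,r1: IF@10 ID@11 stall=2 (RAW on I4.r1 (WB@13)) EX@14 MEM@15 WB@16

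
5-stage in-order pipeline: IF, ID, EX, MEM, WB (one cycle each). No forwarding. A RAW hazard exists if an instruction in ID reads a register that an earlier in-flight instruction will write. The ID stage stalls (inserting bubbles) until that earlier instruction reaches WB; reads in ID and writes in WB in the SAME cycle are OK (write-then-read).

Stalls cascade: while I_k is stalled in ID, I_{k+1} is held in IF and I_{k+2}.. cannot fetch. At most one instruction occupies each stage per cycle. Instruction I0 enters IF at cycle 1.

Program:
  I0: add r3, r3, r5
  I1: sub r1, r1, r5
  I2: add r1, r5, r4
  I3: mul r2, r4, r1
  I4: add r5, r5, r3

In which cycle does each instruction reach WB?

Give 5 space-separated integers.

Answer: 5 6 7 10 11

Derivation:
I0 add r3 <- r3,r5: IF@1 ID@2 stall=0 (-) EX@3 MEM@4 WB@5
I1 sub r1 <- r1,r5: IF@2 ID@3 stall=0 (-) EX@4 MEM@5 WB@6
I2 add r1 <- r5,r4: IF@3 ID@4 stall=0 (-) EX@5 MEM@6 WB@7
I3 mul r2 <- r4,r1: IF@4 ID@5 stall=2 (RAW on I2.r1 (WB@7)) EX@8 MEM@9 WB@10
I4 add r5 <- r5,r3: IF@5 ID@8 stall=0 (-) EX@9 MEM@10 WB@11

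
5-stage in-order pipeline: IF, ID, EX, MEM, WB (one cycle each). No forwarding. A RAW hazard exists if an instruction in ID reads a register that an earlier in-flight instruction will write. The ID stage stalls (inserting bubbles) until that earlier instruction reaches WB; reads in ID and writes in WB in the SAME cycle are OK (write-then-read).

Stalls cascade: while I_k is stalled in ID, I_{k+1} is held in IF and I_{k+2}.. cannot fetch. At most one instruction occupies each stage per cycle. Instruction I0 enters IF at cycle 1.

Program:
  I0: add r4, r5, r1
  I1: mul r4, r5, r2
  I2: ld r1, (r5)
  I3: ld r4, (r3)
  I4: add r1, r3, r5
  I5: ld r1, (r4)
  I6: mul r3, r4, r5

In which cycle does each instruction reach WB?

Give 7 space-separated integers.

Answer: 5 6 7 8 9 11 12

Derivation:
I0 add r4 <- r5,r1: IF@1 ID@2 stall=0 (-) EX@3 MEM@4 WB@5
I1 mul r4 <- r5,r2: IF@2 ID@3 stall=0 (-) EX@4 MEM@5 WB@6
I2 ld r1 <- r5: IF@3 ID@4 stall=0 (-) EX@5 MEM@6 WB@7
I3 ld r4 <- r3: IF@4 ID@5 stall=0 (-) EX@6 MEM@7 WB@8
I4 add r1 <- r3,r5: IF@5 ID@6 stall=0 (-) EX@7 MEM@8 WB@9
I5 ld r1 <- r4: IF@6 ID@7 stall=1 (RAW on I3.r4 (WB@8)) EX@9 MEM@10 WB@11
I6 mul r3 <- r4,r5: IF@7 ID@9 stall=0 (-) EX@10 MEM@11 WB@12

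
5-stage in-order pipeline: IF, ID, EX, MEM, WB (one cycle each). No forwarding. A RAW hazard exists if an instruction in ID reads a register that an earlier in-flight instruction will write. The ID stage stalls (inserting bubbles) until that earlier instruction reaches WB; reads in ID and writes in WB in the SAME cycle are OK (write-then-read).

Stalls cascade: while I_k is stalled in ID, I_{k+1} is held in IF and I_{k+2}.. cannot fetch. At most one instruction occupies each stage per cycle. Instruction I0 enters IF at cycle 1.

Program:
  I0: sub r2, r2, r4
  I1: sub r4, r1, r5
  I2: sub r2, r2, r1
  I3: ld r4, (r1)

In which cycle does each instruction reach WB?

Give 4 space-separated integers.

I0 sub r2 <- r2,r4: IF@1 ID@2 stall=0 (-) EX@3 MEM@4 WB@5
I1 sub r4 <- r1,r5: IF@2 ID@3 stall=0 (-) EX@4 MEM@5 WB@6
I2 sub r2 <- r2,r1: IF@3 ID@4 stall=1 (RAW on I0.r2 (WB@5)) EX@6 MEM@7 WB@8
I3 ld r4 <- r1: IF@4 ID@6 stall=0 (-) EX@7 MEM@8 WB@9

Answer: 5 6 8 9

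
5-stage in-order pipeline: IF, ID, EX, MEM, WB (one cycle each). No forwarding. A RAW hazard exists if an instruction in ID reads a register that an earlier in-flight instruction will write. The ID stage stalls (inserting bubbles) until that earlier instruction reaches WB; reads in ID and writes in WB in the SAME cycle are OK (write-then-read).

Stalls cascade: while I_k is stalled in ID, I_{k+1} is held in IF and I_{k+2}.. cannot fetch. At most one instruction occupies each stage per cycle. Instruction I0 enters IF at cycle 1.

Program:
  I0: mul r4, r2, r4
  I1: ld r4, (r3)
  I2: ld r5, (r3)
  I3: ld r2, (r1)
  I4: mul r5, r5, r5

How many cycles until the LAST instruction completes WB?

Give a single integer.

I0 mul r4 <- r2,r4: IF@1 ID@2 stall=0 (-) EX@3 MEM@4 WB@5
I1 ld r4 <- r3: IF@2 ID@3 stall=0 (-) EX@4 MEM@5 WB@6
I2 ld r5 <- r3: IF@3 ID@4 stall=0 (-) EX@5 MEM@6 WB@7
I3 ld r2 <- r1: IF@4 ID@5 stall=0 (-) EX@6 MEM@7 WB@8
I4 mul r5 <- r5,r5: IF@5 ID@6 stall=1 (RAW on I2.r5 (WB@7)) EX@8 MEM@9 WB@10

Answer: 10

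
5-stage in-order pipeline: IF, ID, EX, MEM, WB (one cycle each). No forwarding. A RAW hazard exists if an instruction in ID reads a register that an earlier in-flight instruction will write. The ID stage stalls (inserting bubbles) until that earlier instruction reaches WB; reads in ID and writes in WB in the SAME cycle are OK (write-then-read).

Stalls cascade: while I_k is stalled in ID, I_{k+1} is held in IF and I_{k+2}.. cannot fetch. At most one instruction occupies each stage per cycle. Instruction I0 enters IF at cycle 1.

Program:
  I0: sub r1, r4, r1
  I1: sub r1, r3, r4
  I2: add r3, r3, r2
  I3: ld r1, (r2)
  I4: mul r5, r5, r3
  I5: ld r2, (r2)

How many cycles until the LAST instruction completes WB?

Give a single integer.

I0 sub r1 <- r4,r1: IF@1 ID@2 stall=0 (-) EX@3 MEM@4 WB@5
I1 sub r1 <- r3,r4: IF@2 ID@3 stall=0 (-) EX@4 MEM@5 WB@6
I2 add r3 <- r3,r2: IF@3 ID@4 stall=0 (-) EX@5 MEM@6 WB@7
I3 ld r1 <- r2: IF@4 ID@5 stall=0 (-) EX@6 MEM@7 WB@8
I4 mul r5 <- r5,r3: IF@5 ID@6 stall=1 (RAW on I2.r3 (WB@7)) EX@8 MEM@9 WB@10
I5 ld r2 <- r2: IF@6 ID@8 stall=0 (-) EX@9 MEM@10 WB@11

Answer: 11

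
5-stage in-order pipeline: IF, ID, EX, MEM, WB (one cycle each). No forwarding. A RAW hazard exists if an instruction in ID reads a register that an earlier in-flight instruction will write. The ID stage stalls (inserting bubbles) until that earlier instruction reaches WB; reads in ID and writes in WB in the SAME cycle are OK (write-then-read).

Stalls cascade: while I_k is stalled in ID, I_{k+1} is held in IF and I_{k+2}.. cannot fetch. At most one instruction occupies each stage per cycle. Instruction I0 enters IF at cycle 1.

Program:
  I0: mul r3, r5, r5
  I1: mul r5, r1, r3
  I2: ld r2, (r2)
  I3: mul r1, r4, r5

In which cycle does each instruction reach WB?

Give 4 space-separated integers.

Answer: 5 8 9 11

Derivation:
I0 mul r3 <- r5,r5: IF@1 ID@2 stall=0 (-) EX@3 MEM@4 WB@5
I1 mul r5 <- r1,r3: IF@2 ID@3 stall=2 (RAW on I0.r3 (WB@5)) EX@6 MEM@7 WB@8
I2 ld r2 <- r2: IF@3 ID@6 stall=0 (-) EX@7 MEM@8 WB@9
I3 mul r1 <- r4,r5: IF@6 ID@7 stall=1 (RAW on I1.r5 (WB@8)) EX@9 MEM@10 WB@11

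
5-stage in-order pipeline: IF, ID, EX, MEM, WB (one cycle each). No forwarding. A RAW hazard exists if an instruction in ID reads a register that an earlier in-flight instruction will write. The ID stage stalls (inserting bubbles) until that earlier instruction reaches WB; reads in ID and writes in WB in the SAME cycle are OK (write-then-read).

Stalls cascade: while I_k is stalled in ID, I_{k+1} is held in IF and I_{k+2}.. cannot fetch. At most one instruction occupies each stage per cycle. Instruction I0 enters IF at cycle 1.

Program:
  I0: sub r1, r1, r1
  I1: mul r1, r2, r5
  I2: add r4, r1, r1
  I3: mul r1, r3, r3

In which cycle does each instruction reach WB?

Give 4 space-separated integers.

Answer: 5 6 9 10

Derivation:
I0 sub r1 <- r1,r1: IF@1 ID@2 stall=0 (-) EX@3 MEM@4 WB@5
I1 mul r1 <- r2,r5: IF@2 ID@3 stall=0 (-) EX@4 MEM@5 WB@6
I2 add r4 <- r1,r1: IF@3 ID@4 stall=2 (RAW on I1.r1 (WB@6)) EX@7 MEM@8 WB@9
I3 mul r1 <- r3,r3: IF@4 ID@7 stall=0 (-) EX@8 MEM@9 WB@10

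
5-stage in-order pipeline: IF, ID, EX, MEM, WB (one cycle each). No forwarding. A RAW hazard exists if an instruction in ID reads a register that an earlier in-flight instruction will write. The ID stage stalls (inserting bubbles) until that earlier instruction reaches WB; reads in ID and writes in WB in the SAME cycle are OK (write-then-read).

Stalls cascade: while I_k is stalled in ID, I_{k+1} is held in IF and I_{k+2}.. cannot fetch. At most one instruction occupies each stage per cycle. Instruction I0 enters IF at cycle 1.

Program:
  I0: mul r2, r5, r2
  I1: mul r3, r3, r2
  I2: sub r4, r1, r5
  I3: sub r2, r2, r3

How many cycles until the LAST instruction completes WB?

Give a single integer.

I0 mul r2 <- r5,r2: IF@1 ID@2 stall=0 (-) EX@3 MEM@4 WB@5
I1 mul r3 <- r3,r2: IF@2 ID@3 stall=2 (RAW on I0.r2 (WB@5)) EX@6 MEM@7 WB@8
I2 sub r4 <- r1,r5: IF@3 ID@6 stall=0 (-) EX@7 MEM@8 WB@9
I3 sub r2 <- r2,r3: IF@6 ID@7 stall=1 (RAW on I1.r3 (WB@8)) EX@9 MEM@10 WB@11

Answer: 11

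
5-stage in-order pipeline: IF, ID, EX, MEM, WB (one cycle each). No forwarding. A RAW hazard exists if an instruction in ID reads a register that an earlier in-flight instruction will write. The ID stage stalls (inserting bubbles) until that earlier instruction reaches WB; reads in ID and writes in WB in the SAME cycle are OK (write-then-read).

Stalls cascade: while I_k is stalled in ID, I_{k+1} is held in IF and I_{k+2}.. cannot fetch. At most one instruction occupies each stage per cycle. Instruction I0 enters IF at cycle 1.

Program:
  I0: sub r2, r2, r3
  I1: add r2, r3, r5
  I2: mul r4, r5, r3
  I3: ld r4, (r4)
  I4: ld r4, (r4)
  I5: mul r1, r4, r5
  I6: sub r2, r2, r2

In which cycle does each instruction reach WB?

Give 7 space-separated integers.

I0 sub r2 <- r2,r3: IF@1 ID@2 stall=0 (-) EX@3 MEM@4 WB@5
I1 add r2 <- r3,r5: IF@2 ID@3 stall=0 (-) EX@4 MEM@5 WB@6
I2 mul r4 <- r5,r3: IF@3 ID@4 stall=0 (-) EX@5 MEM@6 WB@7
I3 ld r4 <- r4: IF@4 ID@5 stall=2 (RAW on I2.r4 (WB@7)) EX@8 MEM@9 WB@10
I4 ld r4 <- r4: IF@5 ID@8 stall=2 (RAW on I3.r4 (WB@10)) EX@11 MEM@12 WB@13
I5 mul r1 <- r4,r5: IF@8 ID@11 stall=2 (RAW on I4.r4 (WB@13)) EX@14 MEM@15 WB@16
I6 sub r2 <- r2,r2: IF@11 ID@14 stall=0 (-) EX@15 MEM@16 WB@17

Answer: 5 6 7 10 13 16 17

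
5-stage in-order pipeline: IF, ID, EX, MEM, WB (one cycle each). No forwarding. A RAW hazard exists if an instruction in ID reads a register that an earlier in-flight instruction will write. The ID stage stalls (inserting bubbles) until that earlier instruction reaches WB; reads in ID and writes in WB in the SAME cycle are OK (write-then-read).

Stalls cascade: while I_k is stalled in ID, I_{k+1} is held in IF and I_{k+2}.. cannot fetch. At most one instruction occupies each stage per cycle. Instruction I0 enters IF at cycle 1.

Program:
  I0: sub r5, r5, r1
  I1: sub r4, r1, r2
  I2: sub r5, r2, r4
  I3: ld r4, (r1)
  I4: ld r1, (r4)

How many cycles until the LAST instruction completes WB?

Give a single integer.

Answer: 13

Derivation:
I0 sub r5 <- r5,r1: IF@1 ID@2 stall=0 (-) EX@3 MEM@4 WB@5
I1 sub r4 <- r1,r2: IF@2 ID@3 stall=0 (-) EX@4 MEM@5 WB@6
I2 sub r5 <- r2,r4: IF@3 ID@4 stall=2 (RAW on I1.r4 (WB@6)) EX@7 MEM@8 WB@9
I3 ld r4 <- r1: IF@4 ID@7 stall=0 (-) EX@8 MEM@9 WB@10
I4 ld r1 <- r4: IF@7 ID@8 stall=2 (RAW on I3.r4 (WB@10)) EX@11 MEM@12 WB@13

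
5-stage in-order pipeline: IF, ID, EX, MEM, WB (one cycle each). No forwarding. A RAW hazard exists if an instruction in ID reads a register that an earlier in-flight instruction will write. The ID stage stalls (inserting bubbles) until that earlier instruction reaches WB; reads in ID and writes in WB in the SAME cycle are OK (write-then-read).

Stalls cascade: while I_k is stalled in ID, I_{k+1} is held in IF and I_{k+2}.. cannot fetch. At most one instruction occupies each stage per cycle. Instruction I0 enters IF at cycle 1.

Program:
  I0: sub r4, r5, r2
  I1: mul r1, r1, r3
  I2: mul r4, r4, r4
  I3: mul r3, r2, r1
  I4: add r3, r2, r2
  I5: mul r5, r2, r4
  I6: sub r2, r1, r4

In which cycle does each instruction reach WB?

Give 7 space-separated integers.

I0 sub r4 <- r5,r2: IF@1 ID@2 stall=0 (-) EX@3 MEM@4 WB@5
I1 mul r1 <- r1,r3: IF@2 ID@3 stall=0 (-) EX@4 MEM@5 WB@6
I2 mul r4 <- r4,r4: IF@3 ID@4 stall=1 (RAW on I0.r4 (WB@5)) EX@6 MEM@7 WB@8
I3 mul r3 <- r2,r1: IF@4 ID@6 stall=0 (-) EX@7 MEM@8 WB@9
I4 add r3 <- r2,r2: IF@6 ID@7 stall=0 (-) EX@8 MEM@9 WB@10
I5 mul r5 <- r2,r4: IF@7 ID@8 stall=0 (-) EX@9 MEM@10 WB@11
I6 sub r2 <- r1,r4: IF@8 ID@9 stall=0 (-) EX@10 MEM@11 WB@12

Answer: 5 6 8 9 10 11 12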